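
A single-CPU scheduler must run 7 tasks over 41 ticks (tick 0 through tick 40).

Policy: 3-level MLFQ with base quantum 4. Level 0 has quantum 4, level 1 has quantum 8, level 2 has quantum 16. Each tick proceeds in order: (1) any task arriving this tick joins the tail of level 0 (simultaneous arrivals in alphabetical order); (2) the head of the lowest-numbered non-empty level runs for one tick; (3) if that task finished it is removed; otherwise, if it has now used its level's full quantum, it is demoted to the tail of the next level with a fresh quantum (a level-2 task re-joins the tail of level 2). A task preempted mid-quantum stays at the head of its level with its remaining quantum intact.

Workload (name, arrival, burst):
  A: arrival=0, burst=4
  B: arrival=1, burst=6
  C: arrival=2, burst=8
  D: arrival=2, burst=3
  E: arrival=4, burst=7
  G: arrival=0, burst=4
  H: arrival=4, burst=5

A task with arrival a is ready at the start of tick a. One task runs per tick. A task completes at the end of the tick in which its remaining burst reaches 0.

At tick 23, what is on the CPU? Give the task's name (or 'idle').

running at tick 23 = H

t=0: L0/L1/L2 = AG/-/- → run A
t=1: L0/L1/L2 = AGB/-/- → run A
t=2: L0/L1/L2 = AGBCD/-/- → run A
t=3: L0/L1/L2 = AGBCD/-/- → run A
t=4: L0/L1/L2 = GBCDEH/-/- → run G
t=5: L0/L1/L2 = GBCDEH/-/- → run G
t=6: L0/L1/L2 = GBCDEH/-/- → run G
t=7: L0/L1/L2 = GBCDEH/-/- → run G
t=8: L0/L1/L2 = BCDEH/-/- → run B
t=9: L0/L1/L2 = BCDEH/-/- → run B
t=10: L0/L1/L2 = BCDEH/-/- → run B
t=11: L0/L1/L2 = BCDEH/-/- → run B
t=12: L0/L1/L2 = CDEH/B/- → run C
t=13: L0/L1/L2 = CDEH/B/- → run C
t=14: L0/L1/L2 = CDEH/B/- → run C
t=15: L0/L1/L2 = CDEH/B/- → run C
t=16: L0/L1/L2 = DEH/BC/- → run D
t=17: L0/L1/L2 = DEH/BC/- → run D
t=18: L0/L1/L2 = DEH/BC/- → run D
t=19: L0/L1/L2 = EH/BC/- → run E
t=20: L0/L1/L2 = EH/BC/- → run E
t=21: L0/L1/L2 = EH/BC/- → run E
t=22: L0/L1/L2 = EH/BC/- → run E
t=23: L0/L1/L2 = H/BCE/- → run H
t=24: L0/L1/L2 = H/BCE/- → run H
t=25: L0/L1/L2 = H/BCE/- → run H
t=26: L0/L1/L2 = H/BCE/- → run H
t=27: L0/L1/L2 = -/BCEH/- → run B
t=28: L0/L1/L2 = -/BCEH/- → run B
t=29: L0/L1/L2 = -/CEH/- → run C
t=30: L0/L1/L2 = -/CEH/- → run C
t=31: L0/L1/L2 = -/CEH/- → run C
t=32: L0/L1/L2 = -/CEH/- → run C
t=33: L0/L1/L2 = -/EH/- → run E
t=34: L0/L1/L2 = -/EH/- → run E
t=35: L0/L1/L2 = -/EH/- → run E
t=36: L0/L1/L2 = -/H/- → run H
t=37: (idle)
t=38: (idle)
t=39: (idle)
t=40: (idle)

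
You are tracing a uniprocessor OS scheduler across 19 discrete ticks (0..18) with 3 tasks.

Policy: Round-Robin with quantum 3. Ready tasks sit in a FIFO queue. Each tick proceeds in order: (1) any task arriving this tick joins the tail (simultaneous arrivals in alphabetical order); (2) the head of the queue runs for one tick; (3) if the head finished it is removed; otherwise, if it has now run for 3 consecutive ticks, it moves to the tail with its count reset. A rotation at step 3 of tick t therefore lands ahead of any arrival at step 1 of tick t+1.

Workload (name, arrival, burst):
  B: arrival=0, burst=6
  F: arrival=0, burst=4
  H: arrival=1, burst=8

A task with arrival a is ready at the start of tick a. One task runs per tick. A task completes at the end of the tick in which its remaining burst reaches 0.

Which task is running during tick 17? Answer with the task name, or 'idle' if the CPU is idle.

t=0: queue=[B,F] q_used=0 → run B
t=1: queue=[B,F,H] q_used=1 → run B
t=2: queue=[B,F,H] q_used=2 → run B
t=3: queue=[F,H,B] q_used=0 → run F
t=4: queue=[F,H,B] q_used=1 → run F
t=5: queue=[F,H,B] q_used=2 → run F
t=6: queue=[H,B,F] q_used=0 → run H
t=7: queue=[H,B,F] q_used=1 → run H
t=8: queue=[H,B,F] q_used=2 → run H
t=9: queue=[B,F,H] q_used=0 → run B
t=10: queue=[B,F,H] q_used=1 → run B
t=11: queue=[B,F,H] q_used=2 → run B
t=12: queue=[F,H] q_used=0 → run F
t=13: queue=[H] q_used=0 → run H
t=14: queue=[H] q_used=1 → run H
t=15: queue=[H] q_used=2 → run H
t=16: queue=[H] q_used=0 → run H
t=17: queue=[H] q_used=1 → run H
t=18: (idle)

running at tick 17 = H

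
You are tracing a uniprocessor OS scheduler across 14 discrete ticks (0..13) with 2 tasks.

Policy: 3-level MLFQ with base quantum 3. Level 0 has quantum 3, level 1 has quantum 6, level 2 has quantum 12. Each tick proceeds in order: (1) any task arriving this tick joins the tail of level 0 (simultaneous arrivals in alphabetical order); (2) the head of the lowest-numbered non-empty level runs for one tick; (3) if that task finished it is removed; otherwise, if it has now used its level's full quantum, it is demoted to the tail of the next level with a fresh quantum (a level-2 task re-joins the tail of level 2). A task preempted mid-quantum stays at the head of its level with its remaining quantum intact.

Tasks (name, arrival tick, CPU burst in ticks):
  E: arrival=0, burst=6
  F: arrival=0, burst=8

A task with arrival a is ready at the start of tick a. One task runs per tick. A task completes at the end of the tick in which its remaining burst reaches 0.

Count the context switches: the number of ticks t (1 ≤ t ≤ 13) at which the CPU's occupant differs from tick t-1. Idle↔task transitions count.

context switches = 3

t=0: L0/L1/L2 = EF/-/- → run E
t=1: L0/L1/L2 = EF/-/- → run E
t=2: L0/L1/L2 = EF/-/- → run E
t=3: L0/L1/L2 = F/E/- → run F
t=4: L0/L1/L2 = F/E/- → run F
t=5: L0/L1/L2 = F/E/- → run F
t=6: L0/L1/L2 = -/EF/- → run E
t=7: L0/L1/L2 = -/EF/- → run E
t=8: L0/L1/L2 = -/EF/- → run E
t=9: L0/L1/L2 = -/F/- → run F
t=10: L0/L1/L2 = -/F/- → run F
t=11: L0/L1/L2 = -/F/- → run F
t=12: L0/L1/L2 = -/F/- → run F
t=13: L0/L1/L2 = -/F/- → run F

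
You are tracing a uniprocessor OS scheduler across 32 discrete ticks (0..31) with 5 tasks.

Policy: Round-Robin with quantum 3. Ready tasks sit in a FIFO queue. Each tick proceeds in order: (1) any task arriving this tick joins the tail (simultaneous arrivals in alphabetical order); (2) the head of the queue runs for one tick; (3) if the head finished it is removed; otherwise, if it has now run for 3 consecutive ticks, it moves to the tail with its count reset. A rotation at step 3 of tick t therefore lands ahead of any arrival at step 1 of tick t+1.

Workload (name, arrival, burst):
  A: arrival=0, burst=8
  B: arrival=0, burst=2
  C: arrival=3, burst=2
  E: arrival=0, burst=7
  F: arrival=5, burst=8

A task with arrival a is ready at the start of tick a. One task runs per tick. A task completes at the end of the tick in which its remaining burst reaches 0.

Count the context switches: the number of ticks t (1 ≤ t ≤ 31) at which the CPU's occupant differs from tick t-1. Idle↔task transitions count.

t=0: queue=[A,B,E] q_used=0 → run A
t=1: queue=[A,B,E] q_used=1 → run A
t=2: queue=[A,B,E] q_used=2 → run A
t=3: queue=[B,E,A,C] q_used=0 → run B
t=4: queue=[B,E,A,C] q_used=1 → run B
t=5: queue=[E,A,C,F] q_used=0 → run E
t=6: queue=[E,A,C,F] q_used=1 → run E
t=7: queue=[E,A,C,F] q_used=2 → run E
t=8: queue=[A,C,F,E] q_used=0 → run A
t=9: queue=[A,C,F,E] q_used=1 → run A
t=10: queue=[A,C,F,E] q_used=2 → run A
t=11: queue=[C,F,E,A] q_used=0 → run C
t=12: queue=[C,F,E,A] q_used=1 → run C
t=13: queue=[F,E,A] q_used=0 → run F
t=14: queue=[F,E,A] q_used=1 → run F
t=15: queue=[F,E,A] q_used=2 → run F
t=16: queue=[E,A,F] q_used=0 → run E
t=17: queue=[E,A,F] q_used=1 → run E
t=18: queue=[E,A,F] q_used=2 → run E
t=19: queue=[A,F,E] q_used=0 → run A
t=20: queue=[A,F,E] q_used=1 → run A
t=21: queue=[F,E] q_used=0 → run F
t=22: queue=[F,E] q_used=1 → run F
t=23: queue=[F,E] q_used=2 → run F
t=24: queue=[E,F] q_used=0 → run E
t=25: queue=[F] q_used=0 → run F
t=26: queue=[F] q_used=1 → run F
t=27: (idle)
t=28: (idle)
t=29: (idle)
t=30: (idle)
t=31: (idle)

context switches = 11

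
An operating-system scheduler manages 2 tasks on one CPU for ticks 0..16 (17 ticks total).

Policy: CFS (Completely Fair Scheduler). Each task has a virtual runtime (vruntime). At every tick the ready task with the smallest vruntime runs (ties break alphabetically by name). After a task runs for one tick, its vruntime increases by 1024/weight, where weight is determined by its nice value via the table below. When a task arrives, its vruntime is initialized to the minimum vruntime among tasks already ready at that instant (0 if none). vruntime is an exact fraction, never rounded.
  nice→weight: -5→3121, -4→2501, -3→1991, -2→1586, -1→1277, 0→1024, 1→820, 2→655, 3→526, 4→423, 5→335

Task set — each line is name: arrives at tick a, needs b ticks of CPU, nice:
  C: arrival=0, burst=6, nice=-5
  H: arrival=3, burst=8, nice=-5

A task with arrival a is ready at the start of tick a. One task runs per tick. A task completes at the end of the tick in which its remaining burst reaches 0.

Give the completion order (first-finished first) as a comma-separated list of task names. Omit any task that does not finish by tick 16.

t=0: vr[C=0] → run C
t=1: vr[C=1024/3121] → run C
t=2: vr[C=2048/3121] → run C
t=3: vr[C=3072/3121 H=3072/3121] → run C
t=4: vr[C=4096/3121 H=3072/3121] → run H
t=5: vr[C=4096/3121 H=4096/3121] → run C
t=6: vr[C=5120/3121 H=4096/3121] → run H
t=7: vr[C=5120/3121 H=5120/3121] → run C
t=8: vr[H=5120/3121] → run H
t=9: vr[H=6144/3121] → run H
t=10: vr[H=7168/3121] → run H
t=11: vr[H=8192/3121] → run H
t=12: vr[H=9216/3121] → run H
t=13: vr[H=10240/3121] → run H
t=14: (idle)
t=15: (idle)
t=16: (idle)

completion order = C, H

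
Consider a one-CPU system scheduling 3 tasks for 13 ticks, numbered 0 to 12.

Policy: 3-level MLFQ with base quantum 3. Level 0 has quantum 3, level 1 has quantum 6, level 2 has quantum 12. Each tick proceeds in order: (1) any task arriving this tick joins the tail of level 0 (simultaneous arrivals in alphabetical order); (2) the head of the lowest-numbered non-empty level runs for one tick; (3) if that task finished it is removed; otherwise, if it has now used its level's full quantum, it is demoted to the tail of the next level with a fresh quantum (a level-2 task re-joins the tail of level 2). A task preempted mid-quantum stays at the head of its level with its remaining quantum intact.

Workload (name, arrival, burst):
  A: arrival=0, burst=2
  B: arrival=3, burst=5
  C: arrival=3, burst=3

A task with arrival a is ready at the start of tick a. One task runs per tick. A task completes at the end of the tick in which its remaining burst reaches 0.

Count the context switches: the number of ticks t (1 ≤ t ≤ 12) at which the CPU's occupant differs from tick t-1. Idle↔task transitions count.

t=0: L0/L1/L2 = A/-/- → run A
t=1: L0/L1/L2 = A/-/- → run A
t=2: (idle)
t=3: L0/L1/L2 = BC/-/- → run B
t=4: L0/L1/L2 = BC/-/- → run B
t=5: L0/L1/L2 = BC/-/- → run B
t=6: L0/L1/L2 = C/B/- → run C
t=7: L0/L1/L2 = C/B/- → run C
t=8: L0/L1/L2 = C/B/- → run C
t=9: L0/L1/L2 = -/B/- → run B
t=10: L0/L1/L2 = -/B/- → run B
t=11: (idle)
t=12: (idle)

context switches = 5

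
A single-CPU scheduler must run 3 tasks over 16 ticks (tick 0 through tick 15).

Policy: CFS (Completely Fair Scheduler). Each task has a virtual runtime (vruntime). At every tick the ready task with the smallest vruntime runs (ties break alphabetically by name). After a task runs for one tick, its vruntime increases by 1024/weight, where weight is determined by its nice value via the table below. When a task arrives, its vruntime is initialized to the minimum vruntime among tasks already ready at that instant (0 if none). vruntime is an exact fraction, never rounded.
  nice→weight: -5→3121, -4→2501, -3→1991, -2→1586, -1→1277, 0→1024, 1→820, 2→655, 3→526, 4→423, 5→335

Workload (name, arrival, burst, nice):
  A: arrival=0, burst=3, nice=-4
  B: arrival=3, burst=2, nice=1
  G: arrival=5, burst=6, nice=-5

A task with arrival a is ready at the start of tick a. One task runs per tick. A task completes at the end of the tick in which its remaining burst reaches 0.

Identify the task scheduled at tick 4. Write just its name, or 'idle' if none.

t=0: vr[A=0] → run A
t=1: vr[A=1024/2501] → run A
t=2: vr[A=2048/2501] → run A
t=3: vr[B=0] → run B
t=4: vr[B=256/205] → run B
t=5: vr[G=0] → run G
t=6: vr[G=1024/3121] → run G
t=7: vr[G=2048/3121] → run G
t=8: vr[G=3072/3121] → run G
t=9: vr[G=4096/3121] → run G
t=10: vr[G=5120/3121] → run G
t=11: (idle)
t=12: (idle)
t=13: (idle)
t=14: (idle)
t=15: (idle)

running at tick 4 = B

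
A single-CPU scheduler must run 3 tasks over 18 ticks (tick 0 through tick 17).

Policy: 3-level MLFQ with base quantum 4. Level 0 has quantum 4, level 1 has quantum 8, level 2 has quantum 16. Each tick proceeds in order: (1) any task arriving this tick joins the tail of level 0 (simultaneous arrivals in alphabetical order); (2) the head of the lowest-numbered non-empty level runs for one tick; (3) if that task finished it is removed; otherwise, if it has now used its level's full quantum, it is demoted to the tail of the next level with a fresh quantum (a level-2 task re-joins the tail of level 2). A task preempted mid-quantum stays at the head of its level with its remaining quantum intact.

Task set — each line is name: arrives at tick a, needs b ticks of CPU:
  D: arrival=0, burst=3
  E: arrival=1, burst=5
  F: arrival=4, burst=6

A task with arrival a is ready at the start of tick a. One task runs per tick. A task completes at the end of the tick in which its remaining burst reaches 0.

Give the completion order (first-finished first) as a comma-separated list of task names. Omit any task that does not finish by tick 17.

completion order = D, E, F

t=0: L0/L1/L2 = D/-/- → run D
t=1: L0/L1/L2 = DE/-/- → run D
t=2: L0/L1/L2 = DE/-/- → run D
t=3: L0/L1/L2 = E/-/- → run E
t=4: L0/L1/L2 = EF/-/- → run E
t=5: L0/L1/L2 = EF/-/- → run E
t=6: L0/L1/L2 = EF/-/- → run E
t=7: L0/L1/L2 = F/E/- → run F
t=8: L0/L1/L2 = F/E/- → run F
t=9: L0/L1/L2 = F/E/- → run F
t=10: L0/L1/L2 = F/E/- → run F
t=11: L0/L1/L2 = -/EF/- → run E
t=12: L0/L1/L2 = -/F/- → run F
t=13: L0/L1/L2 = -/F/- → run F
t=14: (idle)
t=15: (idle)
t=16: (idle)
t=17: (idle)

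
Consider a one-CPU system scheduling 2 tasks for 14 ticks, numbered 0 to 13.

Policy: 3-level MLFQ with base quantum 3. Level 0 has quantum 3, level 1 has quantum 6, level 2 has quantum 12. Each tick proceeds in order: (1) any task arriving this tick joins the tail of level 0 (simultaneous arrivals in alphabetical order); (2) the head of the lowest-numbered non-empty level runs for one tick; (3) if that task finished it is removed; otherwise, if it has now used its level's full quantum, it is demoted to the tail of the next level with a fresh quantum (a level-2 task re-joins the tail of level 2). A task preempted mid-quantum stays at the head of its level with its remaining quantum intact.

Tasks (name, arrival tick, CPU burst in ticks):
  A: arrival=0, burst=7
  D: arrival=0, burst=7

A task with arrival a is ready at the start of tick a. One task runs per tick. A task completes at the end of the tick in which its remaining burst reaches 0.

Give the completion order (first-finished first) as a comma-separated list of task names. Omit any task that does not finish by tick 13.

t=0: L0/L1/L2 = AD/-/- → run A
t=1: L0/L1/L2 = AD/-/- → run A
t=2: L0/L1/L2 = AD/-/- → run A
t=3: L0/L1/L2 = D/A/- → run D
t=4: L0/L1/L2 = D/A/- → run D
t=5: L0/L1/L2 = D/A/- → run D
t=6: L0/L1/L2 = -/AD/- → run A
t=7: L0/L1/L2 = -/AD/- → run A
t=8: L0/L1/L2 = -/AD/- → run A
t=9: L0/L1/L2 = -/AD/- → run A
t=10: L0/L1/L2 = -/D/- → run D
t=11: L0/L1/L2 = -/D/- → run D
t=12: L0/L1/L2 = -/D/- → run D
t=13: L0/L1/L2 = -/D/- → run D

completion order = A, D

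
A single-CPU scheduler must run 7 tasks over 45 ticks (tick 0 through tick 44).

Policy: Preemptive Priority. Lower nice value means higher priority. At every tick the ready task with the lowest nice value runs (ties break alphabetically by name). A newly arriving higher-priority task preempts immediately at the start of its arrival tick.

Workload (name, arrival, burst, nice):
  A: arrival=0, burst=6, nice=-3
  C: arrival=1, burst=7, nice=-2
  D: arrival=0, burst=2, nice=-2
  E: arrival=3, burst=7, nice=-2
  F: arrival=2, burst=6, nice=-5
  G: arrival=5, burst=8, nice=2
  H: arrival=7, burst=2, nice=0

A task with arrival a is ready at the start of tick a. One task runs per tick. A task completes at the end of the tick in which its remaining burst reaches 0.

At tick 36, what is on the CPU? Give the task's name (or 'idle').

running at tick 36 = G

t=0: ready={A,D} → run A
t=1: ready={A,C,D} → run A
t=2: ready={A,C,D,F} → run F
t=3: ready={A,C,D,E,F} → run F
t=4: ready={A,C,D,E,F} → run F
t=5: ready={A,C,D,E,F,G} → run F
t=6: ready={A,C,D,E,F,G} → run F
t=7: ready={A,C,D,E,F,G,H} → run F
t=8: ready={A,C,D,E,G,H} → run A
t=9: ready={A,C,D,E,G,H} → run A
t=10: ready={A,C,D,E,G,H} → run A
t=11: ready={A,C,D,E,G,H} → run A
t=12: ready={C,D,E,G,H} → run C
t=13: ready={C,D,E,G,H} → run C
t=14: ready={C,D,E,G,H} → run C
t=15: ready={C,D,E,G,H} → run C
t=16: ready={C,D,E,G,H} → run C
t=17: ready={C,D,E,G,H} → run C
t=18: ready={C,D,E,G,H} → run C
t=19: ready={D,E,G,H} → run D
t=20: ready={D,E,G,H} → run D
t=21: ready={E,G,H} → run E
t=22: ready={E,G,H} → run E
t=23: ready={E,G,H} → run E
t=24: ready={E,G,H} → run E
t=25: ready={E,G,H} → run E
t=26: ready={E,G,H} → run E
t=27: ready={E,G,H} → run E
t=28: ready={G,H} → run H
t=29: ready={G,H} → run H
t=30: ready={G} → run G
t=31: ready={G} → run G
t=32: ready={G} → run G
t=33: ready={G} → run G
t=34: ready={G} → run G
t=35: ready={G} → run G
t=36: ready={G} → run G
t=37: ready={G} → run G
t=38: (idle)
t=39: (idle)
t=40: (idle)
t=41: (idle)
t=42: (idle)
t=43: (idle)
t=44: (idle)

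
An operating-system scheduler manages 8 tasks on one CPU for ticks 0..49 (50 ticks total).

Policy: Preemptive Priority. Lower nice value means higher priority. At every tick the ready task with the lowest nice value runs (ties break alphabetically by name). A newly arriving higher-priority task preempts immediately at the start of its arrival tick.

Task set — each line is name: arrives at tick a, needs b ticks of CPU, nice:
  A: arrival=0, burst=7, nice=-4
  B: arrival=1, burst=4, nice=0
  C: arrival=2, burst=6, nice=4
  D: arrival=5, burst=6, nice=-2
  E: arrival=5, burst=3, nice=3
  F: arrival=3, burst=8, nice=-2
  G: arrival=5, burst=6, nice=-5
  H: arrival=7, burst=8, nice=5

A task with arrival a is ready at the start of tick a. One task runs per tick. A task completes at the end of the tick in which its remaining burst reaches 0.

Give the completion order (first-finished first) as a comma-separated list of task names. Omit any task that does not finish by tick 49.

completion order = G, A, D, F, B, E, C, H

t=0: ready={A} → run A
t=1: ready={A,B} → run A
t=2: ready={A,B,C} → run A
t=3: ready={A,B,C,F} → run A
t=4: ready={A,B,C,F} → run A
t=5: ready={A,B,C,D,E,F,G} → run G
t=6: ready={A,B,C,D,E,F,G} → run G
t=7: ready={A,B,C,D,E,F,G,H} → run G
t=8: ready={A,B,C,D,E,F,G,H} → run G
t=9: ready={A,B,C,D,E,F,G,H} → run G
t=10: ready={A,B,C,D,E,F,G,H} → run G
t=11: ready={A,B,C,D,E,F,H} → run A
t=12: ready={A,B,C,D,E,F,H} → run A
t=13: ready={B,C,D,E,F,H} → run D
t=14: ready={B,C,D,E,F,H} → run D
t=15: ready={B,C,D,E,F,H} → run D
t=16: ready={B,C,D,E,F,H} → run D
t=17: ready={B,C,D,E,F,H} → run D
t=18: ready={B,C,D,E,F,H} → run D
t=19: ready={B,C,E,F,H} → run F
t=20: ready={B,C,E,F,H} → run F
t=21: ready={B,C,E,F,H} → run F
t=22: ready={B,C,E,F,H} → run F
t=23: ready={B,C,E,F,H} → run F
t=24: ready={B,C,E,F,H} → run F
t=25: ready={B,C,E,F,H} → run F
t=26: ready={B,C,E,F,H} → run F
t=27: ready={B,C,E,H} → run B
t=28: ready={B,C,E,H} → run B
t=29: ready={B,C,E,H} → run B
t=30: ready={B,C,E,H} → run B
t=31: ready={C,E,H} → run E
t=32: ready={C,E,H} → run E
t=33: ready={C,E,H} → run E
t=34: ready={C,H} → run C
t=35: ready={C,H} → run C
t=36: ready={C,H} → run C
t=37: ready={C,H} → run C
t=38: ready={C,H} → run C
t=39: ready={C,H} → run C
t=40: ready={H} → run H
t=41: ready={H} → run H
t=42: ready={H} → run H
t=43: ready={H} → run H
t=44: ready={H} → run H
t=45: ready={H} → run H
t=46: ready={H} → run H
t=47: ready={H} → run H
t=48: (idle)
t=49: (idle)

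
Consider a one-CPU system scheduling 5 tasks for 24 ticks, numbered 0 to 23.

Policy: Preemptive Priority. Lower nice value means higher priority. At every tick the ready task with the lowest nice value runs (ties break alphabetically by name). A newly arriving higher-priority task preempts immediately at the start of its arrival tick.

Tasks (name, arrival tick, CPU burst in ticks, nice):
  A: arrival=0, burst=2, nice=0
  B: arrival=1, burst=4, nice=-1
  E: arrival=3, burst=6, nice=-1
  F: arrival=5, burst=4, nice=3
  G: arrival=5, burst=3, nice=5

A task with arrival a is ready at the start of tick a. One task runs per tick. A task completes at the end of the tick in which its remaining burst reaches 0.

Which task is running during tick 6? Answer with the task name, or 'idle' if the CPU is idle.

running at tick 6 = E

t=0: ready={A} → run A
t=1: ready={A,B} → run B
t=2: ready={A,B} → run B
t=3: ready={A,B,E} → run B
t=4: ready={A,B,E} → run B
t=5: ready={A,E,F,G} → run E
t=6: ready={A,E,F,G} → run E
t=7: ready={A,E,F,G} → run E
t=8: ready={A,E,F,G} → run E
t=9: ready={A,E,F,G} → run E
t=10: ready={A,E,F,G} → run E
t=11: ready={A,F,G} → run A
t=12: ready={F,G} → run F
t=13: ready={F,G} → run F
t=14: ready={F,G} → run F
t=15: ready={F,G} → run F
t=16: ready={G} → run G
t=17: ready={G} → run G
t=18: ready={G} → run G
t=19: (idle)
t=20: (idle)
t=21: (idle)
t=22: (idle)
t=23: (idle)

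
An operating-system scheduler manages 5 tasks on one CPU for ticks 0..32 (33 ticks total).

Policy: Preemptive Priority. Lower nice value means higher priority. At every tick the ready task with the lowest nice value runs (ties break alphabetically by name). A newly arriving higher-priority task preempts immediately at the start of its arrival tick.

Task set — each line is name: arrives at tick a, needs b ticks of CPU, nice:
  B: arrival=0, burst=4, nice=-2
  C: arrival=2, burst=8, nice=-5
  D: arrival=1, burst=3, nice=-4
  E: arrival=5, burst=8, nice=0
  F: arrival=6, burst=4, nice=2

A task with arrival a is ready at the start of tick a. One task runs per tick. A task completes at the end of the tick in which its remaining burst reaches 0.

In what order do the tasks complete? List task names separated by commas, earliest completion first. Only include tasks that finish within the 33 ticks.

completion order = C, D, B, E, F

t=0: ready={B} → run B
t=1: ready={B,D} → run D
t=2: ready={B,C,D} → run C
t=3: ready={B,C,D} → run C
t=4: ready={B,C,D} → run C
t=5: ready={B,C,D,E} → run C
t=6: ready={B,C,D,E,F} → run C
t=7: ready={B,C,D,E,F} → run C
t=8: ready={B,C,D,E,F} → run C
t=9: ready={B,C,D,E,F} → run C
t=10: ready={B,D,E,F} → run D
t=11: ready={B,D,E,F} → run D
t=12: ready={B,E,F} → run B
t=13: ready={B,E,F} → run B
t=14: ready={B,E,F} → run B
t=15: ready={E,F} → run E
t=16: ready={E,F} → run E
t=17: ready={E,F} → run E
t=18: ready={E,F} → run E
t=19: ready={E,F} → run E
t=20: ready={E,F} → run E
t=21: ready={E,F} → run E
t=22: ready={E,F} → run E
t=23: ready={F} → run F
t=24: ready={F} → run F
t=25: ready={F} → run F
t=26: ready={F} → run F
t=27: (idle)
t=28: (idle)
t=29: (idle)
t=30: (idle)
t=31: (idle)
t=32: (idle)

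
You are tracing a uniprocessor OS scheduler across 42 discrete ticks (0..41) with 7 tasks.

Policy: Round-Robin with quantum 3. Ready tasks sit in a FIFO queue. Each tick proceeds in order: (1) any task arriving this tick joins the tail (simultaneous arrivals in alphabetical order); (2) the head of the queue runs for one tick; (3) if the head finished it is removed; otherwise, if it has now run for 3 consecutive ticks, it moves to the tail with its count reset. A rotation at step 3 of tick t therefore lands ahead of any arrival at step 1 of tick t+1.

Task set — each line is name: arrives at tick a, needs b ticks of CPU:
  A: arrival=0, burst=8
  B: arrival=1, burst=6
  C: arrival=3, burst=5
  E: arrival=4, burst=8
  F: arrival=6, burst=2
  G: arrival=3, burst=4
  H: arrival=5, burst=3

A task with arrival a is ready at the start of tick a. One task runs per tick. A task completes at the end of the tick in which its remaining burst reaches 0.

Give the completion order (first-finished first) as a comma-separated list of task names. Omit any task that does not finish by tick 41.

t=0: queue=[A] q_used=0 → run A
t=1: queue=[A,B] q_used=1 → run A
t=2: queue=[A,B] q_used=2 → run A
t=3: queue=[B,A,C,G] q_used=0 → run B
t=4: queue=[B,A,C,G,E] q_used=1 → run B
t=5: queue=[B,A,C,G,E,H] q_used=2 → run B
t=6: queue=[A,C,G,E,H,B,F] q_used=0 → run A
t=7: queue=[A,C,G,E,H,B,F] q_used=1 → run A
t=8: queue=[A,C,G,E,H,B,F] q_used=2 → run A
t=9: queue=[C,G,E,H,B,F,A] q_used=0 → run C
t=10: queue=[C,G,E,H,B,F,A] q_used=1 → run C
t=11: queue=[C,G,E,H,B,F,A] q_used=2 → run C
t=12: queue=[G,E,H,B,F,A,C] q_used=0 → run G
t=13: queue=[G,E,H,B,F,A,C] q_used=1 → run G
t=14: queue=[G,E,H,B,F,A,C] q_used=2 → run G
t=15: queue=[E,H,B,F,A,C,G] q_used=0 → run E
t=16: queue=[E,H,B,F,A,C,G] q_used=1 → run E
t=17: queue=[E,H,B,F,A,C,G] q_used=2 → run E
t=18: queue=[H,B,F,A,C,G,E] q_used=0 → run H
t=19: queue=[H,B,F,A,C,G,E] q_used=1 → run H
t=20: queue=[H,B,F,A,C,G,E] q_used=2 → run H
t=21: queue=[B,F,A,C,G,E] q_used=0 → run B
t=22: queue=[B,F,A,C,G,E] q_used=1 → run B
t=23: queue=[B,F,A,C,G,E] q_used=2 → run B
t=24: queue=[F,A,C,G,E] q_used=0 → run F
t=25: queue=[F,A,C,G,E] q_used=1 → run F
t=26: queue=[A,C,G,E] q_used=0 → run A
t=27: queue=[A,C,G,E] q_used=1 → run A
t=28: queue=[C,G,E] q_used=0 → run C
t=29: queue=[C,G,E] q_used=1 → run C
t=30: queue=[G,E] q_used=0 → run G
t=31: queue=[E] q_used=0 → run E
t=32: queue=[E] q_used=1 → run E
t=33: queue=[E] q_used=2 → run E
t=34: queue=[E] q_used=0 → run E
t=35: queue=[E] q_used=1 → run E
t=36: (idle)
t=37: (idle)
t=38: (idle)
t=39: (idle)
t=40: (idle)
t=41: (idle)

completion order = H, B, F, A, C, G, E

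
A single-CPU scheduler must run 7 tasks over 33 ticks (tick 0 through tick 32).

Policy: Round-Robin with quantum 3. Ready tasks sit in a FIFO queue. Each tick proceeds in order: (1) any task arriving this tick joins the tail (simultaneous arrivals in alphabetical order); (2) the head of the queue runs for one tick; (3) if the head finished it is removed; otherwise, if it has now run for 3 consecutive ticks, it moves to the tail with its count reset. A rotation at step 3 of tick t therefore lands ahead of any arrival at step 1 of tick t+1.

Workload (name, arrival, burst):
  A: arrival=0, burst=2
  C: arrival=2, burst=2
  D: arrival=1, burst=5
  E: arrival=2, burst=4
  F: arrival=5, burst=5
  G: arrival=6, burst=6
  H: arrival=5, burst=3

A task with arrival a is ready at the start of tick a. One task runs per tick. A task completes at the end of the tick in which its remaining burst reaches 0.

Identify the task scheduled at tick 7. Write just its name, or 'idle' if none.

t=0: queue=[A] q_used=0 → run A
t=1: queue=[A,D] q_used=1 → run A
t=2: queue=[D,C,E] q_used=0 → run D
t=3: queue=[D,C,E] q_used=1 → run D
t=4: queue=[D,C,E] q_used=2 → run D
t=5: queue=[C,E,D,F,H] q_used=0 → run C
t=6: queue=[C,E,D,F,H,G] q_used=1 → run C
t=7: queue=[E,D,F,H,G] q_used=0 → run E
t=8: queue=[E,D,F,H,G] q_used=1 → run E
t=9: queue=[E,D,F,H,G] q_used=2 → run E
t=10: queue=[D,F,H,G,E] q_used=0 → run D
t=11: queue=[D,F,H,G,E] q_used=1 → run D
t=12: queue=[F,H,G,E] q_used=0 → run F
t=13: queue=[F,H,G,E] q_used=1 → run F
t=14: queue=[F,H,G,E] q_used=2 → run F
t=15: queue=[H,G,E,F] q_used=0 → run H
t=16: queue=[H,G,E,F] q_used=1 → run H
t=17: queue=[H,G,E,F] q_used=2 → run H
t=18: queue=[G,E,F] q_used=0 → run G
t=19: queue=[G,E,F] q_used=1 → run G
t=20: queue=[G,E,F] q_used=2 → run G
t=21: queue=[E,F,G] q_used=0 → run E
t=22: queue=[F,G] q_used=0 → run F
t=23: queue=[F,G] q_used=1 → run F
t=24: queue=[G] q_used=0 → run G
t=25: queue=[G] q_used=1 → run G
t=26: queue=[G] q_used=2 → run G
t=27: (idle)
t=28: (idle)
t=29: (idle)
t=30: (idle)
t=31: (idle)
t=32: (idle)

running at tick 7 = E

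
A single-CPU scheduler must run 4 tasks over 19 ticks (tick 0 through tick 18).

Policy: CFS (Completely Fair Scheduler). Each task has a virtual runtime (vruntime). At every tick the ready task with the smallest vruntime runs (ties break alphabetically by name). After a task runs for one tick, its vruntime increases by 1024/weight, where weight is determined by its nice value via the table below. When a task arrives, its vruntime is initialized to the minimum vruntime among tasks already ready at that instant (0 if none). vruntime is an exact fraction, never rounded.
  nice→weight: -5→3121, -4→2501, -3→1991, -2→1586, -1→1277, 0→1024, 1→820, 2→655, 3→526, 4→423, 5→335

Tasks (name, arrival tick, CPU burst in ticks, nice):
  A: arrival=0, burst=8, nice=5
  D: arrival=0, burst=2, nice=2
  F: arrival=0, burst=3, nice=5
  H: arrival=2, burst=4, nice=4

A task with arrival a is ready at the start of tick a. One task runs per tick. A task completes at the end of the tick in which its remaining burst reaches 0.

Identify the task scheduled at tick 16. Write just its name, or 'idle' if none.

t=0: vr[A=0 D=0 F=0] → run A
t=1: vr[A=1024/335 D=0 F=0] → run D
t=2: vr[A=1024/335 D=1024/655 F=0 H=0] → run F
t=3: vr[A=1024/335 D=1024/655 F=1024/335 H=0] → run H
t=4: vr[A=1024/335 D=1024/655 F=1024/335 H=1024/423] → run D
t=5: vr[A=1024/335 F=1024/335 H=1024/423] → run H
t=6: vr[A=1024/335 F=1024/335 H=2048/423] → run A
t=7: vr[A=2048/335 F=1024/335 H=2048/423] → run F
t=8: vr[A=2048/335 F=2048/335 H=2048/423] → run H
t=9: vr[A=2048/335 F=2048/335 H=1024/141] → run A
t=10: vr[A=3072/335 F=2048/335 H=1024/141] → run F
t=11: vr[A=3072/335 H=1024/141] → run H
t=12: vr[A=3072/335] → run A
t=13: vr[A=4096/335] → run A
t=14: vr[A=1024/67] → run A
t=15: vr[A=6144/335] → run A
t=16: vr[A=7168/335] → run A
t=17: (idle)
t=18: (idle)

running at tick 16 = A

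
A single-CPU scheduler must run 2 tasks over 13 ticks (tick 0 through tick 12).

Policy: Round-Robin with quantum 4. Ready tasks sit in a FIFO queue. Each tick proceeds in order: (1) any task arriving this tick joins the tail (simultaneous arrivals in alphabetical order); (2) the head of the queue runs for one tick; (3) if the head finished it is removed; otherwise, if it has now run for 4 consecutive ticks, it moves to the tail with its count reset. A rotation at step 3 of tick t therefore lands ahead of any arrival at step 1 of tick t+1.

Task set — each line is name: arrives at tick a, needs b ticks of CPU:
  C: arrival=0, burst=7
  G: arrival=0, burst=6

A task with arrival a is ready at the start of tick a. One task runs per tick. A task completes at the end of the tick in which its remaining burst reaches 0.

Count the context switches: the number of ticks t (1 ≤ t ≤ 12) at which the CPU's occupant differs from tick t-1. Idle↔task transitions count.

context switches = 3

t=0: queue=[C,G] q_used=0 → run C
t=1: queue=[C,G] q_used=1 → run C
t=2: queue=[C,G] q_used=2 → run C
t=3: queue=[C,G] q_used=3 → run C
t=4: queue=[G,C] q_used=0 → run G
t=5: queue=[G,C] q_used=1 → run G
t=6: queue=[G,C] q_used=2 → run G
t=7: queue=[G,C] q_used=3 → run G
t=8: queue=[C,G] q_used=0 → run C
t=9: queue=[C,G] q_used=1 → run C
t=10: queue=[C,G] q_used=2 → run C
t=11: queue=[G] q_used=0 → run G
t=12: queue=[G] q_used=1 → run G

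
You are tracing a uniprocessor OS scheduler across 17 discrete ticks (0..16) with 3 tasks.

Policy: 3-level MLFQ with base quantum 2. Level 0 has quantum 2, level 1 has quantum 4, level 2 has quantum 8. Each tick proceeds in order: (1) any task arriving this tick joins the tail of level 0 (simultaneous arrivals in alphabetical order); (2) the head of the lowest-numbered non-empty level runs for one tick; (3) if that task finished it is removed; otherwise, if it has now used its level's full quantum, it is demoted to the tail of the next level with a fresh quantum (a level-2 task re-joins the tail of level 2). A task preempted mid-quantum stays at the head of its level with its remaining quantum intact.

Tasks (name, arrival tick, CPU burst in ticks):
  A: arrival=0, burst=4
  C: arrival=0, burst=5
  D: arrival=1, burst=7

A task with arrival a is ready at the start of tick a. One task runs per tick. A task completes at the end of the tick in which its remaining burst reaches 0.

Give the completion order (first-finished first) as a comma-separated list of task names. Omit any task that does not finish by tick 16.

completion order = A, C, D

t=0: L0/L1/L2 = AC/-/- → run A
t=1: L0/L1/L2 = ACD/-/- → run A
t=2: L0/L1/L2 = CD/A/- → run C
t=3: L0/L1/L2 = CD/A/- → run C
t=4: L0/L1/L2 = D/AC/- → run D
t=5: L0/L1/L2 = D/AC/- → run D
t=6: L0/L1/L2 = -/ACD/- → run A
t=7: L0/L1/L2 = -/ACD/- → run A
t=8: L0/L1/L2 = -/CD/- → run C
t=9: L0/L1/L2 = -/CD/- → run C
t=10: L0/L1/L2 = -/CD/- → run C
t=11: L0/L1/L2 = -/D/- → run D
t=12: L0/L1/L2 = -/D/- → run D
t=13: L0/L1/L2 = -/D/- → run D
t=14: L0/L1/L2 = -/D/- → run D
t=15: L0/L1/L2 = -/-/D → run D
t=16: (idle)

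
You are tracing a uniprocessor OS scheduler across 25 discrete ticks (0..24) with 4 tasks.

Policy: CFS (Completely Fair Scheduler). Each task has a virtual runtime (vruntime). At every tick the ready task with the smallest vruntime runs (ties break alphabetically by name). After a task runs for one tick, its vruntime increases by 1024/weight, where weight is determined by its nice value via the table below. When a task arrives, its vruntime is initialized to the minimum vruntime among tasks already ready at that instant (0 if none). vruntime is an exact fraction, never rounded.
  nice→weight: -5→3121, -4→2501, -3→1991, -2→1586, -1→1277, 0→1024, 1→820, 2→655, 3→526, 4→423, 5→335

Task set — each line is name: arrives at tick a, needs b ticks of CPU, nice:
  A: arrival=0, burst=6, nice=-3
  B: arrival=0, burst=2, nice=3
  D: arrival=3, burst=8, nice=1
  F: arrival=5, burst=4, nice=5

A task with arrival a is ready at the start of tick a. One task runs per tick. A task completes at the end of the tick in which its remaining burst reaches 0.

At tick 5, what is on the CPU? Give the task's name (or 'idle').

running at tick 5 = A

t=0: vr[A=0 B=0] → run A
t=1: vr[A=1024/1991 B=0] → run B
t=2: vr[A=1024/1991 B=512/263] → run A
t=3: vr[A=2048/1991 B=512/263 D=2048/1991] → run A
t=4: vr[A=3072/1991 B=512/263 D=2048/1991] → run D
t=5: vr[A=3072/1991 B=512/263 D=929536/408155 F=3072/1991] → run A
t=6: vr[A=4096/1991 B=512/263 D=929536/408155 F=3072/1991] → run F
t=7: vr[A=4096/1991 B=512/263 D=929536/408155 F=3067904/666985] → run B
t=8: vr[A=4096/1991 D=929536/408155 F=3067904/666985] → run A
t=9: vr[A=5120/1991 D=929536/408155 F=3067904/666985] → run D
t=10: vr[A=5120/1991 D=1439232/408155 F=3067904/666985] → run A
t=11: vr[D=1439232/408155 F=3067904/666985] → run D
t=12: vr[D=1948928/408155 F=3067904/666985] → run F
t=13: vr[D=1948928/408155 F=5106688/666985] → run D
t=14: vr[D=2458624/408155 F=5106688/666985] → run D
t=15: vr[D=593664/81631 F=5106688/666985] → run D
t=16: vr[D=3478016/408155 F=5106688/666985] → run F
t=17: vr[D=3478016/408155 F=7145472/666985] → run D
t=18: vr[D=3987712/408155 F=7145472/666985] → run D
t=19: vr[F=7145472/666985] → run F
t=20: (idle)
t=21: (idle)
t=22: (idle)
t=23: (idle)
t=24: (idle)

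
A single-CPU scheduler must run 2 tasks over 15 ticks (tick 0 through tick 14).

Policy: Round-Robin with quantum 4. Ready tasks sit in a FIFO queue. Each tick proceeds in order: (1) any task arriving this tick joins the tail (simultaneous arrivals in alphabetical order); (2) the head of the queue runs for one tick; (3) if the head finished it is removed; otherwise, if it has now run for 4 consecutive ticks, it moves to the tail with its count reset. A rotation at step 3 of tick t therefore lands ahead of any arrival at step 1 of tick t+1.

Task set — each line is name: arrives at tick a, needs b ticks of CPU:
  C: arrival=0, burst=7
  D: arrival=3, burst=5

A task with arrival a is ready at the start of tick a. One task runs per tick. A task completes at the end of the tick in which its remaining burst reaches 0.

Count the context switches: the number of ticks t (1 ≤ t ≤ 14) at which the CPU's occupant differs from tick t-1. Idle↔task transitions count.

t=0: queue=[C] q_used=0 → run C
t=1: queue=[C] q_used=1 → run C
t=2: queue=[C] q_used=2 → run C
t=3: queue=[C,D] q_used=3 → run C
t=4: queue=[D,C] q_used=0 → run D
t=5: queue=[D,C] q_used=1 → run D
t=6: queue=[D,C] q_used=2 → run D
t=7: queue=[D,C] q_used=3 → run D
t=8: queue=[C,D] q_used=0 → run C
t=9: queue=[C,D] q_used=1 → run C
t=10: queue=[C,D] q_used=2 → run C
t=11: queue=[D] q_used=0 → run D
t=12: (idle)
t=13: (idle)
t=14: (idle)

context switches = 4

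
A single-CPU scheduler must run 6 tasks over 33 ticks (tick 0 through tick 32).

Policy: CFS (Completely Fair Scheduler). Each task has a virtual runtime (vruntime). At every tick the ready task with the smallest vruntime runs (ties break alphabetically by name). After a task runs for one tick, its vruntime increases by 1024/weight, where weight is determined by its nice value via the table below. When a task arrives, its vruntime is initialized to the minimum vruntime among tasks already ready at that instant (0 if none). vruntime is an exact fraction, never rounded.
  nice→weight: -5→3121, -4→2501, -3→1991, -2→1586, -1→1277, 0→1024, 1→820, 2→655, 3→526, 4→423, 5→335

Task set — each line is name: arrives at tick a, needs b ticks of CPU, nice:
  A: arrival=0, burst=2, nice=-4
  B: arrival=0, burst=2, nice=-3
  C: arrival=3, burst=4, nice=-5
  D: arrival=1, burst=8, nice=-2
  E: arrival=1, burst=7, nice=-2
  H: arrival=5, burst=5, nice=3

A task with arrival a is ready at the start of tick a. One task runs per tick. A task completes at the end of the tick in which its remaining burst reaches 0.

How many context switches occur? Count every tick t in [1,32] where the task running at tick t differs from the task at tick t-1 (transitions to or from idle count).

context switches = 26

t=0: vr[A=0 B=0] → run A
t=1: vr[A=1024/2501 B=0 D=0 E=0] → run B
t=2: vr[A=1024/2501 B=1024/1991 D=0 E=0] → run D
t=3: vr[A=1024/2501 B=1024/1991 C=0 D=512/793 E=0] → run C
t=4: vr[A=1024/2501 B=1024/1991 C=1024/3121 D=512/793 E=0] → run E
t=5: vr[A=1024/2501 B=1024/1991 C=1024/3121 D=512/793 E=512/793 H=1024/3121] → run C
t=6: vr[A=1024/2501 B=1024/1991 C=2048/3121 D=512/793 E=512/793 H=1024/3121] → run H
t=7: vr[A=1024/2501 B=1024/1991 C=2048/3121 D=512/793 E=512/793 H=1867264/820823] → run A
t=8: vr[B=1024/1991 C=2048/3121 D=512/793 E=512/793 H=1867264/820823] → run B
t=9: vr[C=2048/3121 D=512/793 E=512/793 H=1867264/820823] → run D
t=10: vr[C=2048/3121 D=1024/793 E=512/793 H=1867264/820823] → run E
t=11: vr[C=2048/3121 D=1024/793 E=1024/793 H=1867264/820823] → run C
t=12: vr[C=3072/3121 D=1024/793 E=1024/793 H=1867264/820823] → run C
t=13: vr[D=1024/793 E=1024/793 H=1867264/820823] → run D
t=14: vr[D=1536/793 E=1024/793 H=1867264/820823] → run E
t=15: vr[D=1536/793 E=1536/793 H=1867264/820823] → run D
t=16: vr[D=2048/793 E=1536/793 H=1867264/820823] → run E
t=17: vr[D=2048/793 E=2048/793 H=1867264/820823] → run H
t=18: vr[D=2048/793 E=2048/793 H=3465216/820823] → run D
t=19: vr[D=2560/793 E=2048/793 H=3465216/820823] → run E
t=20: vr[D=2560/793 E=2560/793 H=3465216/820823] → run D
t=21: vr[D=3072/793 E=2560/793 H=3465216/820823] → run E
t=22: vr[D=3072/793 E=3072/793 H=3465216/820823] → run D
t=23: vr[D=3584/793 E=3072/793 H=3465216/820823] → run E
t=24: vr[D=3584/793 H=3465216/820823] → run H
t=25: vr[D=3584/793 H=5063168/820823] → run D
t=26: vr[H=5063168/820823] → run H
t=27: vr[H=6661120/820823] → run H
t=28: (idle)
t=29: (idle)
t=30: (idle)
t=31: (idle)
t=32: (idle)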